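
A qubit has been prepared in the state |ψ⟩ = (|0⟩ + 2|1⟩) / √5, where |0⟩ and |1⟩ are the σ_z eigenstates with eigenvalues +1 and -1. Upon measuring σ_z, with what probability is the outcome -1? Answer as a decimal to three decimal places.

The -1 outcome corresponds to |1⟩. Its amplitude in |ψ⟩ is 2/√5.
P = |2|² / 5 = 4/5.

0.800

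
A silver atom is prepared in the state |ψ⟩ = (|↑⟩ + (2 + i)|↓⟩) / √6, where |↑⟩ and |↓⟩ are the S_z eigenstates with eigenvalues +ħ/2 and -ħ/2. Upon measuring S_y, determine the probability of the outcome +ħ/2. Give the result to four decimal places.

|+y⟩ = (|↑⟩ + i|↓⟩)/√2, so ⟨+y|ψ⟩ = (2 - 2i) / (√2·√6).
P = |2 - 2i|² / 12 = 8/12.

0.6667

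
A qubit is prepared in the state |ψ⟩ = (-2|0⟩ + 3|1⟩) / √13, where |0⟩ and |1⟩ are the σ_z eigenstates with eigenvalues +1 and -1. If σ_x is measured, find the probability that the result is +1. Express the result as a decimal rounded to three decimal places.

0.038

|+x⟩ = (|0⟩ + |1⟩)/√2, so ⟨+x|ψ⟩ = (1) / (√2·√13).
P = |1|² / 26 = 1/26.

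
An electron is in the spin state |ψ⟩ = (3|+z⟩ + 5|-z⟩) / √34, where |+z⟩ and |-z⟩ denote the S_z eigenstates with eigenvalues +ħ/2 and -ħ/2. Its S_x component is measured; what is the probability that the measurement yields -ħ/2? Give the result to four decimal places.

|-x⟩ = (|+z⟩ - |-z⟩)/√2, so ⟨-x|ψ⟩ = (-2) / (√2·√34).
P = |-2|² / 68 = 4/68.

0.0588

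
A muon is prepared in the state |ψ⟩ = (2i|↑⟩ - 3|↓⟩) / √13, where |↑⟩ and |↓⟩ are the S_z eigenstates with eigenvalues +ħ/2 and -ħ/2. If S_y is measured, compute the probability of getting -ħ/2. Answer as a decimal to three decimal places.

|-y⟩ = (|↑⟩ - i|↓⟩)/√2, so ⟨-y|ψ⟩ = (-i) / (√2·√13).
P = |-i|² / 26 = 1/26.

0.038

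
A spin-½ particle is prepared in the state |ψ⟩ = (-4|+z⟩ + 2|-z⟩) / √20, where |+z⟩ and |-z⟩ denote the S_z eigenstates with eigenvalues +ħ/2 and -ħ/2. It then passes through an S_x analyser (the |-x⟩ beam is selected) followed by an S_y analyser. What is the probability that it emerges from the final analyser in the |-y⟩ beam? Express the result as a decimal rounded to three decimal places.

0.450

First analyser (S_x): P(|-x⟩) = |⟨-x|ψ⟩|² = 36/40.
After stage 1 the state is |-x⟩; P(|-y⟩) = |⟨-y|-x⟩|² = 1/2.
Joint probability = 36/40 × 1/2 = 0.450.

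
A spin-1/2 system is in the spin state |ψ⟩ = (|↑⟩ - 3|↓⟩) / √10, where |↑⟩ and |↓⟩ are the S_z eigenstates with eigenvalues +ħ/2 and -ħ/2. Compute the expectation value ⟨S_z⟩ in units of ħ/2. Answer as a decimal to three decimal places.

-0.800

⟨σ_z⟩ = |a|² - |b|² divided by |a|²+|b|², with a, b the |↑⟩, |↓⟩ amplitudes.
= (1 - 9)/10 = -8/10.
⟨S_z⟩ = (ħ/2)·⟨σ_z⟩.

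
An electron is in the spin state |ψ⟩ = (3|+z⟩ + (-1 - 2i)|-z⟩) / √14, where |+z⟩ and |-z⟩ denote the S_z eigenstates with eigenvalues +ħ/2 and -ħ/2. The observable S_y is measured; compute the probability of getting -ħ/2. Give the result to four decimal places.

0.9286

|-y⟩ = (|+z⟩ - i|-z⟩)/√2, so ⟨-y|ψ⟩ = (5 - i) / (√2·√14).
P = |5 - i|² / 28 = 26/28.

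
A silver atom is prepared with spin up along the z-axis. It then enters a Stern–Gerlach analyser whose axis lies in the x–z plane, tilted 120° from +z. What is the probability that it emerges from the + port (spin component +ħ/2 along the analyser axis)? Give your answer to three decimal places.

For spin-½, the probability of finding spin-up along an axis at angle θ to the initial spin direction is cos²(θ/2); spin-down is sin²(θ/2).
θ = 120°, so P = cos²(60°) ≈ 0.250.

0.250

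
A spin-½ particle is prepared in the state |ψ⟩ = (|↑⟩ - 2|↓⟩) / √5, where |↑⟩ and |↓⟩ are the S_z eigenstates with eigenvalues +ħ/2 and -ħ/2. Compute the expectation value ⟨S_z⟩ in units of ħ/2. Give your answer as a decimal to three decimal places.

⟨σ_z⟩ = |a|² - |b|² divided by |a|²+|b|², with a, b the |↑⟩, |↓⟩ amplitudes.
= (1 - 4)/5 = -3/5.
⟨S_z⟩ = (ħ/2)·⟨σ_z⟩.

-0.600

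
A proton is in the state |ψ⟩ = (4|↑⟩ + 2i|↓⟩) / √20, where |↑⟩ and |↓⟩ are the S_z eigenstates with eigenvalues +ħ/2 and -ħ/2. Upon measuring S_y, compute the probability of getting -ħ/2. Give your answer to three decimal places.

|-y⟩ = (|↑⟩ - i|↓⟩)/√2, so ⟨-y|ψ⟩ = (2) / (√2·√20).
P = |2|² / 40 = 4/40.

0.100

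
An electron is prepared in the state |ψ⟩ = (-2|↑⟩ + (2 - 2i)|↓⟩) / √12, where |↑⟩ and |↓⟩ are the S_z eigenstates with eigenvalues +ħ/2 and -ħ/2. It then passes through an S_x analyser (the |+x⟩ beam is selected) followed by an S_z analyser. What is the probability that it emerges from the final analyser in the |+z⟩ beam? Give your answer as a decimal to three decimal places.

First analyser (S_x): P(|+x⟩) = |⟨+x|ψ⟩|² = 4/24.
After stage 1 the state is |+x⟩; P(|+z⟩) = |⟨+z|+x⟩|² = 1/2.
Joint probability = 4/24 × 1/2 = 0.083.

0.083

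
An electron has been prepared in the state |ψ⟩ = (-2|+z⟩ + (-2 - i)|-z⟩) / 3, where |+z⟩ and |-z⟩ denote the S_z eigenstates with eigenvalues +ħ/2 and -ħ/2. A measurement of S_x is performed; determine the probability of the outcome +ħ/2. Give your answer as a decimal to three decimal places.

|+x⟩ = (|+z⟩ + |-z⟩)/√2, so ⟨+x|ψ⟩ = (-4 - i) / (√2·3).
P = |-4 - i|² / 18 = 17/18.

0.944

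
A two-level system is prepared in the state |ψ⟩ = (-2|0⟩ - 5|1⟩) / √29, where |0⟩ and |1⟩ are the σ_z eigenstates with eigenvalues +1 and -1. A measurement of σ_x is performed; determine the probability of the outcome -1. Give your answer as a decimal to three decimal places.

0.155

|-x⟩ = (|0⟩ - |1⟩)/√2, so ⟨-x|ψ⟩ = (3) / (√2·√29).
P = |3|² / 58 = 9/58.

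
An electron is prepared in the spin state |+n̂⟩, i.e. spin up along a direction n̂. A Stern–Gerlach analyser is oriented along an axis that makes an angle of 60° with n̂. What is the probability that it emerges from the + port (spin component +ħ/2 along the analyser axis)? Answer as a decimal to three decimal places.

For spin-½, the probability of finding spin-up along an axis at angle θ to the initial spin direction is cos²(θ/2); spin-down is sin²(θ/2).
θ = 60°, so P = cos²(30°) ≈ 0.750.

0.750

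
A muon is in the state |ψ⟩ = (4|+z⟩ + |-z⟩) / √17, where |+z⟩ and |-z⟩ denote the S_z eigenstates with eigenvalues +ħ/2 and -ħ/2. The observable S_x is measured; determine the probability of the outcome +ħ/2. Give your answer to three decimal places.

|+x⟩ = (|+z⟩ + |-z⟩)/√2, so ⟨+x|ψ⟩ = (5) / (√2·√17).
P = |5|² / 34 = 25/34.

0.735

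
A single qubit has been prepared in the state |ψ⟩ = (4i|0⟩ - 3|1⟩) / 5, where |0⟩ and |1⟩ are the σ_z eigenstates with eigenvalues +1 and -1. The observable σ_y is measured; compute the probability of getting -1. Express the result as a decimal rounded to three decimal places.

|-y⟩ = (|0⟩ - i|1⟩)/√2, so ⟨-y|ψ⟩ = (i) / (√2·5).
P = |i|² / 50 = 1/50.

0.020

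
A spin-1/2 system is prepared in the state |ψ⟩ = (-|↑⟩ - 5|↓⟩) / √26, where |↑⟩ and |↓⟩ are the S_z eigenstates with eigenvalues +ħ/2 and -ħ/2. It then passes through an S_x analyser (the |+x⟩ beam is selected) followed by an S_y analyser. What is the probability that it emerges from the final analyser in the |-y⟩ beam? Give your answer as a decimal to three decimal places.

0.346

First analyser (S_x): P(|+x⟩) = |⟨+x|ψ⟩|² = 36/52.
After stage 1 the state is |+x⟩; P(|-y⟩) = |⟨-y|+x⟩|² = 1/2.
Joint probability = 36/52 × 1/2 = 0.346.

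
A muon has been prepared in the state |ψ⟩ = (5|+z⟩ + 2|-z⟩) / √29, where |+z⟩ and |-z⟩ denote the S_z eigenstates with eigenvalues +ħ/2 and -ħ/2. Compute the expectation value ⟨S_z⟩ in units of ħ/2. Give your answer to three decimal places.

⟨σ_z⟩ = |a|² - |b|² divided by |a|²+|b|², with a, b the |+z⟩, |-z⟩ amplitudes.
= (25 - 4)/29 = 21/29.
⟨S_z⟩ = (ħ/2)·⟨σ_z⟩.

0.724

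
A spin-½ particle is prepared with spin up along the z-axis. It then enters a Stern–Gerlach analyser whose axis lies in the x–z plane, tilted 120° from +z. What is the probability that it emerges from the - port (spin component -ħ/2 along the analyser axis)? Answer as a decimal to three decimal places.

0.750

For spin-½, the probability of finding spin-up along an axis at angle θ to the initial spin direction is cos²(θ/2); spin-down is sin²(θ/2).
θ = 120°, so P = sin²(60°) ≈ 0.750.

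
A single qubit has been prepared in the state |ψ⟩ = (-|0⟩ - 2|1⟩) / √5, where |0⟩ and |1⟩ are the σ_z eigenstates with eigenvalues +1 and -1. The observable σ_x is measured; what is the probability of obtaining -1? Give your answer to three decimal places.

0.100

|-x⟩ = (|0⟩ - |1⟩)/√2, so ⟨-x|ψ⟩ = (1) / (√2·√5).
P = |1|² / 10 = 1/10.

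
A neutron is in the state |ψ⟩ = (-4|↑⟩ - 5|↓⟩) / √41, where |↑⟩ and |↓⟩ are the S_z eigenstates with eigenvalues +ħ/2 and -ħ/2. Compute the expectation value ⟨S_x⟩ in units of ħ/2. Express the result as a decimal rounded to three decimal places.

0.976

⟨σ_x⟩ = 2 Re(a* b)/(|a|²+|b|²) with a = -4, b = -5.
a* b = 20, so ⟨σ_x⟩ = 40/41.
⟨S_x⟩ = (ħ/2)·⟨σ_x⟩.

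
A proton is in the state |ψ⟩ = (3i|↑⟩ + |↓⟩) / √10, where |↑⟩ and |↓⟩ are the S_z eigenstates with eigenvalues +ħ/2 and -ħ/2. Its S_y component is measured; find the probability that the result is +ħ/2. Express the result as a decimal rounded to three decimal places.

|+y⟩ = (|↑⟩ + i|↓⟩)/√2, so ⟨+y|ψ⟩ = (2i) / (√2·√10).
P = |2i|² / 20 = 4/20.

0.200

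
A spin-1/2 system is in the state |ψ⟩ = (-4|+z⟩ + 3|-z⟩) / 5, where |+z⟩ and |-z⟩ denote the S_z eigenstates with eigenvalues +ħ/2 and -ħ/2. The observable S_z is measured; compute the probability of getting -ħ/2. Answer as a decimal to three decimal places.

0.360

The -ħ/2 outcome corresponds to |-z⟩. Its amplitude in |ψ⟩ is 3/5.
P = |3|² / 25 = 9/25.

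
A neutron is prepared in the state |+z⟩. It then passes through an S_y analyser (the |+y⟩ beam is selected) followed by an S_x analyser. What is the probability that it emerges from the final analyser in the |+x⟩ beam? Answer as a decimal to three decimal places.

0.250

First analyser (S_y): from |+z⟩, P(|+y⟩) = 1/2.
After stage 1 the state is |+y⟩; P(|+x⟩) = |⟨+x|+y⟩|² = 1/2.
Joint probability = 1/2 × 1/2 = 0.250.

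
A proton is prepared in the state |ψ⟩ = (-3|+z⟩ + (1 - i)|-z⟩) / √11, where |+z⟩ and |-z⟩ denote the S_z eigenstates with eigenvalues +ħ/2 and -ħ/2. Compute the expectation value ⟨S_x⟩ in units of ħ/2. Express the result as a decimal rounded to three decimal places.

-0.545

⟨σ_x⟩ = 2 Re(a* b)/(|a|²+|b|²) with a = -3, b = (1 - i).
a* b = (-3 + 3i), so ⟨σ_x⟩ = -6/11.
⟨S_x⟩ = (ħ/2)·⟨σ_x⟩.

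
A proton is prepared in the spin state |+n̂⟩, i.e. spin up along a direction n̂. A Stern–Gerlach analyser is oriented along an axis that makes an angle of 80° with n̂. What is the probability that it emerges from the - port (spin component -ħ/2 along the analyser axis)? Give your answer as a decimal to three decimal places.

For spin-½, the probability of finding spin-up along an axis at angle θ to the initial spin direction is cos²(θ/2); spin-down is sin²(θ/2).
θ = 80°, so P = sin²(40°) ≈ 0.413.

0.413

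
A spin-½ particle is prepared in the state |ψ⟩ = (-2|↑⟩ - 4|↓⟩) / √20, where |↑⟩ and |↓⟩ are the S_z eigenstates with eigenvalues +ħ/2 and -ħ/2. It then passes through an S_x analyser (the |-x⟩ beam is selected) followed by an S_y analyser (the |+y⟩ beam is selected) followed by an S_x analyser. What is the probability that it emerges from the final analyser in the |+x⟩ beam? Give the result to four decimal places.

0.0250

First analyser (S_x): P(|-x⟩) = |⟨-x|ψ⟩|² = 4/40.
After stage 1 the state is |-x⟩; P(|+y⟩) = |⟨+y|-x⟩|² = 1/2.
After stage 2 the state is |+y⟩; P(|+x⟩) = |⟨+x|+y⟩|² = 1/2.
Joint probability = 4/40 × 1/2 × 1/2 = 0.0250.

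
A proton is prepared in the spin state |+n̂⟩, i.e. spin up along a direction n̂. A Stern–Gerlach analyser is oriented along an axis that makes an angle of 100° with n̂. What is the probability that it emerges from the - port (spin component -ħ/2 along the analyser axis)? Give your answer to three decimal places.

For spin-½, the probability of finding spin-up along an axis at angle θ to the initial spin direction is cos²(θ/2); spin-down is sin²(θ/2).
θ = 100°, so P = sin²(50°) ≈ 0.587.

0.587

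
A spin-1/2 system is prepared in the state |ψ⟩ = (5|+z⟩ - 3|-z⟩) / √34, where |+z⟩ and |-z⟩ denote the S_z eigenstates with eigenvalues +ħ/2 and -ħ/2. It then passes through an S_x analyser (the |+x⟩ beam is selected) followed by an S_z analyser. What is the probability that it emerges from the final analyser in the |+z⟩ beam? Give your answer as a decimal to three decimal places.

0.029

First analyser (S_x): P(|+x⟩) = |⟨+x|ψ⟩|² = 4/68.
After stage 1 the state is |+x⟩; P(|+z⟩) = |⟨+z|+x⟩|² = 1/2.
Joint probability = 4/68 × 1/2 = 0.029.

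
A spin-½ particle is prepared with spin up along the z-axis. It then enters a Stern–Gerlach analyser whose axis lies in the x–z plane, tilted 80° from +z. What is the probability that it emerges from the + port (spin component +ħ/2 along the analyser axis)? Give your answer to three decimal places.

For spin-½, the probability of finding spin-up along an axis at angle θ to the initial spin direction is cos²(θ/2); spin-down is sin²(θ/2).
θ = 80°, so P = cos²(40°) ≈ 0.587.

0.587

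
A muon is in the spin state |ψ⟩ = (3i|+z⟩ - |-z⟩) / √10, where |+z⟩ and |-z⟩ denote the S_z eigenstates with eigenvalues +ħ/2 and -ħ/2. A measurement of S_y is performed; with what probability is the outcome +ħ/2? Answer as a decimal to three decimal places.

0.800

|+y⟩ = (|+z⟩ + i|-z⟩)/√2, so ⟨+y|ψ⟩ = (4i) / (√2·√10).
P = |4i|² / 20 = 16/20.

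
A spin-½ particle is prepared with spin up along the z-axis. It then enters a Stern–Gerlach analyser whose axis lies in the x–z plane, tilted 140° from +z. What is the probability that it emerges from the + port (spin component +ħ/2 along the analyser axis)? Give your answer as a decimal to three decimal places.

For spin-½, the probability of finding spin-up along an axis at angle θ to the initial spin direction is cos²(θ/2); spin-down is sin²(θ/2).
θ = 140°, so P = cos²(70°) ≈ 0.117.

0.117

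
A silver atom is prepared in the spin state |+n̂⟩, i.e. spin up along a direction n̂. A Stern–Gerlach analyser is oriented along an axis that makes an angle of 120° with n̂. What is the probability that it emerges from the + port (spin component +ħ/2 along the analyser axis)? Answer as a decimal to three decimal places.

For spin-½, the probability of finding spin-up along an axis at angle θ to the initial spin direction is cos²(θ/2); spin-down is sin²(θ/2).
θ = 120°, so P = cos²(60°) ≈ 0.250.

0.250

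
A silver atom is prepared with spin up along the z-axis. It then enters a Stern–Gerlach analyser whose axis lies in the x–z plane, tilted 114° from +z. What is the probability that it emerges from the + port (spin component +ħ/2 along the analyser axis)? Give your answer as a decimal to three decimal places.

0.297

For spin-½, the probability of finding spin-up along an axis at angle θ to the initial spin direction is cos²(θ/2); spin-down is sin²(θ/2).
θ = 114°, so P = cos²(57°) ≈ 0.297.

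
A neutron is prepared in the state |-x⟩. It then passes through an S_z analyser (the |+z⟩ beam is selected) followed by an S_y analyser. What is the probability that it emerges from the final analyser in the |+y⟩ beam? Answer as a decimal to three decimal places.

0.250

First analyser (S_z): from |-x⟩, P(|+z⟩) = 1/2.
After stage 1 the state is |+z⟩; P(|+y⟩) = |⟨+y|+z⟩|² = 1/2.
Joint probability = 1/2 × 1/2 = 0.250.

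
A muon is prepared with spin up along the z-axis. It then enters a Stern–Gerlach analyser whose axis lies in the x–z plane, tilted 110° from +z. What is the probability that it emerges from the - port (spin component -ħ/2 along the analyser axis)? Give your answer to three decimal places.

0.671

For spin-½, the probability of finding spin-up along an axis at angle θ to the initial spin direction is cos²(θ/2); spin-down is sin²(θ/2).
θ = 110°, so P = sin²(55°) ≈ 0.671.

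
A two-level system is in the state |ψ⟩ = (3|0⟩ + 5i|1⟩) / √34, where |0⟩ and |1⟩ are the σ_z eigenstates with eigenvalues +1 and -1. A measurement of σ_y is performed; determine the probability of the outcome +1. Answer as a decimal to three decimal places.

0.941

|+y⟩ = (|0⟩ + i|1⟩)/√2, so ⟨+y|ψ⟩ = (8) / (√2·√34).
P = |8|² / 68 = 64/68.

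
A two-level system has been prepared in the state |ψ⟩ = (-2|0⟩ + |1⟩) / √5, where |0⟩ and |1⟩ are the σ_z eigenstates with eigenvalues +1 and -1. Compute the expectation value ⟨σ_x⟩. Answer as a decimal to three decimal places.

⟨σ_x⟩ = 2 Re(a* b)/(|a|²+|b|²) with a = -2, b = 1.
a* b = -2, so ⟨σ_x⟩ = -4/5.

-0.800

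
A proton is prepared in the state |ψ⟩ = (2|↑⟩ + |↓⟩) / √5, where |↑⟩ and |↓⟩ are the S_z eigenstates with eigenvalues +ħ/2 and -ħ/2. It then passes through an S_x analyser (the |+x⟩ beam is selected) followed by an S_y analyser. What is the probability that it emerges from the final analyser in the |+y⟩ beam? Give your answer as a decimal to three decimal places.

First analyser (S_x): P(|+x⟩) = |⟨+x|ψ⟩|² = 9/10.
After stage 1 the state is |+x⟩; P(|+y⟩) = |⟨+y|+x⟩|² = 1/2.
Joint probability = 9/10 × 1/2 = 0.450.

0.450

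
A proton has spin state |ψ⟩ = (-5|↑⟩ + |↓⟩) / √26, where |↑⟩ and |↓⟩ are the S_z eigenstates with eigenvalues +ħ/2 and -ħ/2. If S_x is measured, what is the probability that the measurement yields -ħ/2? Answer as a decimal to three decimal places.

|-x⟩ = (|↑⟩ - |↓⟩)/√2, so ⟨-x|ψ⟩ = (-6) / (√2·√26).
P = |-6|² / 52 = 36/52.

0.692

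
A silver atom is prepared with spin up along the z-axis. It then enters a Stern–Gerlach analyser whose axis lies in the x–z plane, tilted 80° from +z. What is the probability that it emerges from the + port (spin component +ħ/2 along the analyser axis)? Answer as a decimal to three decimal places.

For spin-½, the probability of finding spin-up along an axis at angle θ to the initial spin direction is cos²(θ/2); spin-down is sin²(θ/2).
θ = 80°, so P = cos²(40°) ≈ 0.587.

0.587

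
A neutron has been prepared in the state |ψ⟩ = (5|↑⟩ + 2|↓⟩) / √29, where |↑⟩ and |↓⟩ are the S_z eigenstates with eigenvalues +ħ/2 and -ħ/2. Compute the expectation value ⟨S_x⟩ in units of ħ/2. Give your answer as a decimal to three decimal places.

⟨σ_x⟩ = 2 Re(a* b)/(|a|²+|b|²) with a = 5, b = 2.
a* b = 10, so ⟨σ_x⟩ = 20/29.
⟨S_x⟩ = (ħ/2)·⟨σ_x⟩.

0.690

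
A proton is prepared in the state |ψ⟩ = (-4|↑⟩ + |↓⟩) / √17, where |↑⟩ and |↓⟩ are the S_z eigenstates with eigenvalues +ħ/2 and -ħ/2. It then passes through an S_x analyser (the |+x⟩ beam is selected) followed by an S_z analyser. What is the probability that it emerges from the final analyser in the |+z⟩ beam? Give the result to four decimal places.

0.1324

First analyser (S_x): P(|+x⟩) = |⟨+x|ψ⟩|² = 9/34.
After stage 1 the state is |+x⟩; P(|+z⟩) = |⟨+z|+x⟩|² = 1/2.
Joint probability = 9/34 × 1/2 = 0.1324.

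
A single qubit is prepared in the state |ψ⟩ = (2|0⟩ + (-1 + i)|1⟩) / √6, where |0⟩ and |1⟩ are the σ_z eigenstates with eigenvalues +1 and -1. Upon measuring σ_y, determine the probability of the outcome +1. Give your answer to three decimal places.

0.833

|+y⟩ = (|0⟩ + i|1⟩)/√2, so ⟨+y|ψ⟩ = (3 + i) / (√2·√6).
P = |3 + i|² / 12 = 10/12.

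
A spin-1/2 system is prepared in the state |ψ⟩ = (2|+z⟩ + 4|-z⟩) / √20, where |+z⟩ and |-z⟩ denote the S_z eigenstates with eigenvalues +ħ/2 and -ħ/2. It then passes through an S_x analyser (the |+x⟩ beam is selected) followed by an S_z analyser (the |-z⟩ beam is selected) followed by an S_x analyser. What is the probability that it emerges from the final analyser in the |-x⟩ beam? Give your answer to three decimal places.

0.225

First analyser (S_x): P(|+x⟩) = |⟨+x|ψ⟩|² = 36/40.
After stage 1 the state is |+x⟩; P(|-z⟩) = |⟨-z|+x⟩|² = 1/2.
After stage 2 the state is |-z⟩; P(|-x⟩) = |⟨-x|-z⟩|² = 1/2.
Joint probability = 36/40 × 1/2 × 1/2 = 0.225.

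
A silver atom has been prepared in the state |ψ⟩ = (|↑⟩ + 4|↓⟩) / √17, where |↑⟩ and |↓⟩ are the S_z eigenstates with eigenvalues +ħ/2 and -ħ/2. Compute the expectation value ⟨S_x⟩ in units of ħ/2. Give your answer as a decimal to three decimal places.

⟨σ_x⟩ = 2 Re(a* b)/(|a|²+|b|²) with a = 1, b = 4.
a* b = 4, so ⟨σ_x⟩ = 8/17.
⟨S_x⟩ = (ħ/2)·⟨σ_x⟩.

0.471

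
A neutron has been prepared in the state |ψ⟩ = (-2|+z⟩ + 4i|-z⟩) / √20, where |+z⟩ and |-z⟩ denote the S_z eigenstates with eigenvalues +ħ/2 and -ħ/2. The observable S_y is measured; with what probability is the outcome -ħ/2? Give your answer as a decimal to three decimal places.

0.900

|-y⟩ = (|+z⟩ - i|-z⟩)/√2, so ⟨-y|ψ⟩ = (-6) / (√2·√20).
P = |-6|² / 40 = 36/40.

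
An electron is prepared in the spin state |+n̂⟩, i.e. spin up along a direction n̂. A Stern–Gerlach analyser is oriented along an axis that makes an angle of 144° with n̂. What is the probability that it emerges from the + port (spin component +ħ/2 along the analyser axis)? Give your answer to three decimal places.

0.095

For spin-½, the probability of finding spin-up along an axis at angle θ to the initial spin direction is cos²(θ/2); spin-down is sin²(θ/2).
θ = 144°, so P = cos²(72°) ≈ 0.095.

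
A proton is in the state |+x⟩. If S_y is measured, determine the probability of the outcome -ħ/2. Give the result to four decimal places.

In the S_z basis, |+x⟩ = (|+z⟩ + |-z⟩)/√2 and |-y⟩ = (|+z⟩ - i|-z⟩)/√2.
|⟨-y|+x⟩|² = 1/2.

0.5000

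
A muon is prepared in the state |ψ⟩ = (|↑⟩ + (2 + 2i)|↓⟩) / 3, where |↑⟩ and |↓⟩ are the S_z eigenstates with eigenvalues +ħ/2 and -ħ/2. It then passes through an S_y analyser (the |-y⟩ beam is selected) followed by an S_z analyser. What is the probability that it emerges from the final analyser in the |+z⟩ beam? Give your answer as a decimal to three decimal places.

0.139

First analyser (S_y): P(|-y⟩) = |⟨-y|ψ⟩|² = 5/18.
After stage 1 the state is |-y⟩; P(|+z⟩) = |⟨+z|-y⟩|² = 1/2.
Joint probability = 5/18 × 1/2 = 0.139.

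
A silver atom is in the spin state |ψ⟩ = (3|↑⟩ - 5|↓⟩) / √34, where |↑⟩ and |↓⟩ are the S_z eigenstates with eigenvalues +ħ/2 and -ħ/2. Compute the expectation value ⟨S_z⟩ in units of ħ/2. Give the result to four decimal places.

-0.4706

⟨σ_z⟩ = |a|² - |b|² divided by |a|²+|b|², with a, b the |↑⟩, |↓⟩ amplitudes.
= (9 - 25)/34 = -16/34.
⟨S_z⟩ = (ħ/2)·⟨σ_z⟩.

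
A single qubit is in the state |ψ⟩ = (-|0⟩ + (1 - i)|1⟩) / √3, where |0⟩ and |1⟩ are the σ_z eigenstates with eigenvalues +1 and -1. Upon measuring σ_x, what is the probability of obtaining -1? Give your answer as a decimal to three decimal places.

|-x⟩ = (|0⟩ - |1⟩)/√2, so ⟨-x|ψ⟩ = (-2 + i) / (√2·√3).
P = |-2 + i|² / 6 = 5/6.

0.833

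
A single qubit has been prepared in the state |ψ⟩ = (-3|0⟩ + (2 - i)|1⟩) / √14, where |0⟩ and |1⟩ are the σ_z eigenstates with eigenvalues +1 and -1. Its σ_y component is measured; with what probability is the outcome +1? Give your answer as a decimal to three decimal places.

0.714

|+y⟩ = (|0⟩ + i|1⟩)/√2, so ⟨+y|ψ⟩ = (-4 - 2i) / (√2·√14).
P = |-4 - 2i|² / 28 = 20/28.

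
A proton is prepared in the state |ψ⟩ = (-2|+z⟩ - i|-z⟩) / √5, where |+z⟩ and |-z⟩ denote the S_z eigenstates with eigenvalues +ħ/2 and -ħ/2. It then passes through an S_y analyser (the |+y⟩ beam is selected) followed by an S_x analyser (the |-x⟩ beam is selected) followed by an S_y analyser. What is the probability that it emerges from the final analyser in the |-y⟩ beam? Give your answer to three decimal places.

First analyser (S_y): P(|+y⟩) = |⟨+y|ψ⟩|² = 9/10.
After stage 1 the state is |+y⟩; P(|-x⟩) = |⟨-x|+y⟩|² = 1/2.
After stage 2 the state is |-x⟩; P(|-y⟩) = |⟨-y|-x⟩|² = 1/2.
Joint probability = 9/10 × 1/2 × 1/2 = 0.225.

0.225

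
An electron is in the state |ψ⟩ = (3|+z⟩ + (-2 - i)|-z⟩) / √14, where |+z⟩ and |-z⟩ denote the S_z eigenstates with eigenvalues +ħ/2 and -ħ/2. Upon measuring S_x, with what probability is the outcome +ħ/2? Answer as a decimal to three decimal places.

0.071

|+x⟩ = (|+z⟩ + |-z⟩)/√2, so ⟨+x|ψ⟩ = (1 - i) / (√2·√14).
P = |1 - i|² / 28 = 2/28.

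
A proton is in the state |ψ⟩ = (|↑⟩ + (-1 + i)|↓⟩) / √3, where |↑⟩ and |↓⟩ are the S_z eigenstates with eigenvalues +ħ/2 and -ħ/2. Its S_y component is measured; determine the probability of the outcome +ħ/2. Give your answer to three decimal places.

|+y⟩ = (|↑⟩ + i|↓⟩)/√2, so ⟨+y|ψ⟩ = (2 + i) / (√2·√3).
P = |2 + i|² / 6 = 5/6.

0.833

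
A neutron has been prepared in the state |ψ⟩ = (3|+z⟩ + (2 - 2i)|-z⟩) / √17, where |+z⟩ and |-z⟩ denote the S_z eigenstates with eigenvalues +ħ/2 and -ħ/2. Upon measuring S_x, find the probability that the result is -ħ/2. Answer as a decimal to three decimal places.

0.147

|-x⟩ = (|+z⟩ - |-z⟩)/√2, so ⟨-x|ψ⟩ = (1 + 2i) / (√2·√17).
P = |1 + 2i|² / 34 = 5/34.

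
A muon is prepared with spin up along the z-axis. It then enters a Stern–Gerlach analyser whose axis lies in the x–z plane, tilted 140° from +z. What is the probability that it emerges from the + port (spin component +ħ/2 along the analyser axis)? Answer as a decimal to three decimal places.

For spin-½, the probability of finding spin-up along an axis at angle θ to the initial spin direction is cos²(θ/2); spin-down is sin²(θ/2).
θ = 140°, so P = cos²(70°) ≈ 0.117.

0.117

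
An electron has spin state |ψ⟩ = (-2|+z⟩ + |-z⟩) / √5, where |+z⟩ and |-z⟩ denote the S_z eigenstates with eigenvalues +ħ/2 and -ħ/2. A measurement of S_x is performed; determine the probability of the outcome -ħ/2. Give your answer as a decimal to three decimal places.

|-x⟩ = (|+z⟩ - |-z⟩)/√2, so ⟨-x|ψ⟩ = (-3) / (√2·√5).
P = |-3|² / 10 = 9/10.

0.900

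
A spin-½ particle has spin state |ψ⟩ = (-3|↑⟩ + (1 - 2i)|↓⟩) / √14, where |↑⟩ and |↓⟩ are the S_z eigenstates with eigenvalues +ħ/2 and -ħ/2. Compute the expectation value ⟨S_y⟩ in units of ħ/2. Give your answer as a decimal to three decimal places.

0.857

⟨σ_y⟩ = 2 Im(a* b)/(|a|²+|b|²) with a = -3, b = (1 - 2i).
a* b = (-3 + 6i), so ⟨σ_y⟩ = 12/14.
⟨S_y⟩ = (ħ/2)·⟨σ_y⟩.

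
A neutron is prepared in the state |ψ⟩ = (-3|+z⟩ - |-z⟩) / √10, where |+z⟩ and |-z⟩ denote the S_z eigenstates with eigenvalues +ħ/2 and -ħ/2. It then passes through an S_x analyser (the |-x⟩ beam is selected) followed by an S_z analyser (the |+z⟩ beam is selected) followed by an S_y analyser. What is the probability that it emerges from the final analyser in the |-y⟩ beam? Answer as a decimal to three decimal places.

First analyser (S_x): P(|-x⟩) = |⟨-x|ψ⟩|² = 4/20.
After stage 1 the state is |-x⟩; P(|+z⟩) = |⟨+z|-x⟩|² = 1/2.
After stage 2 the state is |+z⟩; P(|-y⟩) = |⟨-y|+z⟩|² = 1/2.
Joint probability = 4/20 × 1/2 × 1/2 = 0.050.

0.050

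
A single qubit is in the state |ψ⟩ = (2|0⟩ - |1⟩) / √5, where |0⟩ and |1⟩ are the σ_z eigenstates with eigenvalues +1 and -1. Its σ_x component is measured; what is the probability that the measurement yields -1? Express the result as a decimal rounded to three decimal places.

0.900

|-x⟩ = (|0⟩ - |1⟩)/√2, so ⟨-x|ψ⟩ = (3) / (√2·√5).
P = |3|² / 10 = 9/10.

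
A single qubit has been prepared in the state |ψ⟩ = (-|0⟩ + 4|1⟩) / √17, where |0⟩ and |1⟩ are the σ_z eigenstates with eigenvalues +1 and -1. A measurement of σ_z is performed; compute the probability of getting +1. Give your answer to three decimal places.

0.059

The +1 outcome corresponds to |0⟩. Its amplitude in |ψ⟩ is -1/√17.
P = |-1|² / 17 = 1/17.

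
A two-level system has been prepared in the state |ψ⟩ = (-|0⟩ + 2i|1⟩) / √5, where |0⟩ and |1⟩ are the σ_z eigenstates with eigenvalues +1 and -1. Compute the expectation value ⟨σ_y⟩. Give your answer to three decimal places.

⟨σ_y⟩ = 2 Im(a* b)/(|a|²+|b|²) with a = -1, b = 2i.
a* b = -2i, so ⟨σ_y⟩ = -4/5.

-0.800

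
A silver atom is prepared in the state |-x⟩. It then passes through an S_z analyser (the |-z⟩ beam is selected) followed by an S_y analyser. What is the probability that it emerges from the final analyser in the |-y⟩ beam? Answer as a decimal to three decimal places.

First analyser (S_z): from |-x⟩, P(|-z⟩) = 1/2.
After stage 1 the state is |-z⟩; P(|-y⟩) = |⟨-y|-z⟩|² = 1/2.
Joint probability = 1/2 × 1/2 = 0.250.

0.250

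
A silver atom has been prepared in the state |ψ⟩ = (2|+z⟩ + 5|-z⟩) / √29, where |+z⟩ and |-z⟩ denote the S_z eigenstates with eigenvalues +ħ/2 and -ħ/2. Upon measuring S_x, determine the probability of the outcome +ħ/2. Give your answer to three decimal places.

|+x⟩ = (|+z⟩ + |-z⟩)/√2, so ⟨+x|ψ⟩ = (7) / (√2·√29).
P = |7|² / 58 = 49/58.

0.845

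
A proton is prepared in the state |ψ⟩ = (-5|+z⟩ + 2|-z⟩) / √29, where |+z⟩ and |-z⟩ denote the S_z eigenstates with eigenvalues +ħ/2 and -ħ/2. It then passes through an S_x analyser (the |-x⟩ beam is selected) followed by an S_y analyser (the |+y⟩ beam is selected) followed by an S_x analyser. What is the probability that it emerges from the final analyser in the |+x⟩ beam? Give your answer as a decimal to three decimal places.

First analyser (S_x): P(|-x⟩) = |⟨-x|ψ⟩|² = 49/58.
After stage 1 the state is |-x⟩; P(|+y⟩) = |⟨+y|-x⟩|² = 1/2.
After stage 2 the state is |+y⟩; P(|+x⟩) = |⟨+x|+y⟩|² = 1/2.
Joint probability = 49/58 × 1/2 × 1/2 = 0.211.

0.211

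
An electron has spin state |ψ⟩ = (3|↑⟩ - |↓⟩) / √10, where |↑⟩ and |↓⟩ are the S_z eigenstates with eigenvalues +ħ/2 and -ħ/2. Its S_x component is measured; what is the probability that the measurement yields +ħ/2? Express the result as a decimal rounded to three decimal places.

|+x⟩ = (|↑⟩ + |↓⟩)/√2, so ⟨+x|ψ⟩ = (2) / (√2·√10).
P = |2|² / 20 = 4/20.

0.200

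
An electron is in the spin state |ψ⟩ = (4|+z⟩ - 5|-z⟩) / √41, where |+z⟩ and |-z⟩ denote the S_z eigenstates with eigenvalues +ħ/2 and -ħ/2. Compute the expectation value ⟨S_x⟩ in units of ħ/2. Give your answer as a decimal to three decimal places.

⟨σ_x⟩ = 2 Re(a* b)/(|a|²+|b|²) with a = 4, b = -5.
a* b = -20, so ⟨σ_x⟩ = -40/41.
⟨S_x⟩ = (ħ/2)·⟨σ_x⟩.

-0.976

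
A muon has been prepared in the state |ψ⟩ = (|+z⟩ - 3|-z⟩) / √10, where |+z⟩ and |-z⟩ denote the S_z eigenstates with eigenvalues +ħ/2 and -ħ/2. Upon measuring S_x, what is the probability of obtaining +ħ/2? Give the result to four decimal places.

|+x⟩ = (|+z⟩ + |-z⟩)/√2, so ⟨+x|ψ⟩ = (-2) / (√2·√10).
P = |-2|² / 20 = 4/20.

0.2000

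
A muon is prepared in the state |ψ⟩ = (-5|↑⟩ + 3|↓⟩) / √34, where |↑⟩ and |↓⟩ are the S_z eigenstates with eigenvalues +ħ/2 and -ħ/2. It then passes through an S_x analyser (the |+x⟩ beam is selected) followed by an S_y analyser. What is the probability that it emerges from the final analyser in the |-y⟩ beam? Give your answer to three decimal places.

First analyser (S_x): P(|+x⟩) = |⟨+x|ψ⟩|² = 4/68.
After stage 1 the state is |+x⟩; P(|-y⟩) = |⟨-y|+x⟩|² = 1/2.
Joint probability = 4/68 × 1/2 = 0.029.

0.029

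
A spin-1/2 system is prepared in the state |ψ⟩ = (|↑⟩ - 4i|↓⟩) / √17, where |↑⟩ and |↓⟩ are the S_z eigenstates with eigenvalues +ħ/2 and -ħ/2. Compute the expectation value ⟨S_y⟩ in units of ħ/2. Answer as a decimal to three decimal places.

⟨σ_y⟩ = 2 Im(a* b)/(|a|²+|b|²) with a = 1, b = -4i.
a* b = -4i, so ⟨σ_y⟩ = -8/17.
⟨S_y⟩ = (ħ/2)·⟨σ_y⟩.

-0.471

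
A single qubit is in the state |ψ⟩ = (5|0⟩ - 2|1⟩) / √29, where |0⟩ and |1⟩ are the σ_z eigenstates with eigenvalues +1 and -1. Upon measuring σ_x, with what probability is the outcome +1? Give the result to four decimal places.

0.1552

|+x⟩ = (|0⟩ + |1⟩)/√2, so ⟨+x|ψ⟩ = (3) / (√2·√29).
P = |3|² / 58 = 9/58.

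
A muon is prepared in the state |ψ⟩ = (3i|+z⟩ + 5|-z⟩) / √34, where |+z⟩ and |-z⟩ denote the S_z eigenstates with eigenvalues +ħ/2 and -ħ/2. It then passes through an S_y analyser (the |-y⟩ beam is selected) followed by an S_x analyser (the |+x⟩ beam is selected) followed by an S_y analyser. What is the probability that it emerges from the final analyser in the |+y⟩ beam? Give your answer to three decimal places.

First analyser (S_y): P(|-y⟩) = |⟨-y|ψ⟩|² = 64/68.
After stage 1 the state is |-y⟩; P(|+x⟩) = |⟨+x|-y⟩|² = 1/2.
After stage 2 the state is |+x⟩; P(|+y⟩) = |⟨+y|+x⟩|² = 1/2.
Joint probability = 64/68 × 1/2 × 1/2 = 0.235.

0.235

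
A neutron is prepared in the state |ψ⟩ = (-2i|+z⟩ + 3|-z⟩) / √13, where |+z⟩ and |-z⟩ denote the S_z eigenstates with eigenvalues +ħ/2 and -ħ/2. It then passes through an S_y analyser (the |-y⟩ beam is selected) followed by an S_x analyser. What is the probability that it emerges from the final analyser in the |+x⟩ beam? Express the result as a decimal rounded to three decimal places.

First analyser (S_y): P(|-y⟩) = |⟨-y|ψ⟩|² = 1/26.
After stage 1 the state is |-y⟩; P(|+x⟩) = |⟨+x|-y⟩|² = 1/2.
Joint probability = 1/26 × 1/2 = 0.019.

0.019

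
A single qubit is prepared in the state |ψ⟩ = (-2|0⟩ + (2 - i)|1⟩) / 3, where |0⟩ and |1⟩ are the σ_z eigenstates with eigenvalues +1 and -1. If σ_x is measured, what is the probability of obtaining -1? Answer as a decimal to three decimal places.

0.944

|-x⟩ = (|0⟩ - |1⟩)/√2, so ⟨-x|ψ⟩ = (-4 + i) / (√2·3).
P = |-4 + i|² / 18 = 17/18.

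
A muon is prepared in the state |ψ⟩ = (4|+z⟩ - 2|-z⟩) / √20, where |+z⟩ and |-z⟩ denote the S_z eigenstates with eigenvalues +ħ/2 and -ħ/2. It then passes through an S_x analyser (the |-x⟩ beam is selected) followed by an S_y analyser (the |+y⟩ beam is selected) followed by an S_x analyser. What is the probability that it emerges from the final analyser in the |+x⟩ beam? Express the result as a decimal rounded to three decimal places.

First analyser (S_x): P(|-x⟩) = |⟨-x|ψ⟩|² = 36/40.
After stage 1 the state is |-x⟩; P(|+y⟩) = |⟨+y|-x⟩|² = 1/2.
After stage 2 the state is |+y⟩; P(|+x⟩) = |⟨+x|+y⟩|² = 1/2.
Joint probability = 36/40 × 1/2 × 1/2 = 0.225.

0.225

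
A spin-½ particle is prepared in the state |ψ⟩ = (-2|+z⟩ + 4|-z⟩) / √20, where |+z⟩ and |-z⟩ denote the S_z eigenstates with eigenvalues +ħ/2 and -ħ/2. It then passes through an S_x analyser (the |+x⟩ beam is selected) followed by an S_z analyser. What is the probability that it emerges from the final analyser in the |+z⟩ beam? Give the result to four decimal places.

0.0500

First analyser (S_x): P(|+x⟩) = |⟨+x|ψ⟩|² = 4/40.
After stage 1 the state is |+x⟩; P(|+z⟩) = |⟨+z|+x⟩|² = 1/2.
Joint probability = 4/40 × 1/2 = 0.0500.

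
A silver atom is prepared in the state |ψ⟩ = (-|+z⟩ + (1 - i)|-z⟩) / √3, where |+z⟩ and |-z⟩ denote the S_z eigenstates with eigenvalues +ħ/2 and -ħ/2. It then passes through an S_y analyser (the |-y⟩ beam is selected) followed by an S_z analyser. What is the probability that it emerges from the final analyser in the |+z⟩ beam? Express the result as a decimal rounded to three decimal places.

First analyser (S_y): P(|-y⟩) = |⟨-y|ψ⟩|² = 1/6.
After stage 1 the state is |-y⟩; P(|+z⟩) = |⟨+z|-y⟩|² = 1/2.
Joint probability = 1/6 × 1/2 = 0.083.

0.083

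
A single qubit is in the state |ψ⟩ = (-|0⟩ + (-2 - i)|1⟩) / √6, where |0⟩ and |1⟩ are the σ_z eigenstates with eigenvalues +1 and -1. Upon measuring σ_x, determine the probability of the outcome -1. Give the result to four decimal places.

|-x⟩ = (|0⟩ - |1⟩)/√2, so ⟨-x|ψ⟩ = (1 + i) / (√2·√6).
P = |1 + i|² / 12 = 2/12.

0.1667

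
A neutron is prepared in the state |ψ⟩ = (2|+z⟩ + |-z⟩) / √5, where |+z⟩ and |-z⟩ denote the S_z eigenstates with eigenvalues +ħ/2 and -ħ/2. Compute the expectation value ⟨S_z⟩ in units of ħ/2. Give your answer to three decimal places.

⟨σ_z⟩ = |a|² - |b|² divided by |a|²+|b|², with a, b the |+z⟩, |-z⟩ amplitudes.
= (4 - 1)/5 = 3/5.
⟨S_z⟩ = (ħ/2)·⟨σ_z⟩.

0.600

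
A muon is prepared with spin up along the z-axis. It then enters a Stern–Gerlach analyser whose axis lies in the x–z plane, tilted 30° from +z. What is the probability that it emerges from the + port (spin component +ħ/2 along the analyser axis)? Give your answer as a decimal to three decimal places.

For spin-½, the probability of finding spin-up along an axis at angle θ to the initial spin direction is cos²(θ/2); spin-down is sin²(θ/2).
θ = 30°, so P = cos²(15°) ≈ 0.933.

0.933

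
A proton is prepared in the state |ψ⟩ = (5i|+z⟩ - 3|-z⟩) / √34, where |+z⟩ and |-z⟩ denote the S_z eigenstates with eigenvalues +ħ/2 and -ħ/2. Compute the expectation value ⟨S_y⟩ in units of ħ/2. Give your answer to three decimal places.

⟨σ_y⟩ = 2 Im(a* b)/(|a|²+|b|²) with a = 5i, b = -3.
a* b = 15i, so ⟨σ_y⟩ = 30/34.
⟨S_y⟩ = (ħ/2)·⟨σ_y⟩.

0.882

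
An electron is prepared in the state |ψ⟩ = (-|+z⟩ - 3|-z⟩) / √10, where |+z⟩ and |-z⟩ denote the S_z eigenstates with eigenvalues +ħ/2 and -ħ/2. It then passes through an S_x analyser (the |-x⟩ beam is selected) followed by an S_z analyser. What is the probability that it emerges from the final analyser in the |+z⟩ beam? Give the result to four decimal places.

0.1000

First analyser (S_x): P(|-x⟩) = |⟨-x|ψ⟩|² = 4/20.
After stage 1 the state is |-x⟩; P(|+z⟩) = |⟨+z|-x⟩|² = 1/2.
Joint probability = 4/20 × 1/2 = 0.1000.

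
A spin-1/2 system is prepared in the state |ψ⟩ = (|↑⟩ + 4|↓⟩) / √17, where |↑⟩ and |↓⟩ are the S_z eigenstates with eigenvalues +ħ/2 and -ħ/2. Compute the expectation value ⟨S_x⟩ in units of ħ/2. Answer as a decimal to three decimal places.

0.471

⟨σ_x⟩ = 2 Re(a* b)/(|a|²+|b|²) with a = 1, b = 4.
a* b = 4, so ⟨σ_x⟩ = 8/17.
⟨S_x⟩ = (ħ/2)·⟨σ_x⟩.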